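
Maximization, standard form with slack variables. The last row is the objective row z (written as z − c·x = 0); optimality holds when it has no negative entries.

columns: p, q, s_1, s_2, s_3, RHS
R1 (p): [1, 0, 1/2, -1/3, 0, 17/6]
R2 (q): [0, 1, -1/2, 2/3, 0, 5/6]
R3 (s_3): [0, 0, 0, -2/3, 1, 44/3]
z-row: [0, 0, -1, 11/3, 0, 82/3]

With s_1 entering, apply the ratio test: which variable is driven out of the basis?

Column s_1 entries and ratios — p: (17/6)/(1/2) = 17/3; q: -1/2 ≤ 0, skip; s_3: 0 ≤ 0, skip.
Smallest ratio is 17/3 in the row of p, so p leaves.

p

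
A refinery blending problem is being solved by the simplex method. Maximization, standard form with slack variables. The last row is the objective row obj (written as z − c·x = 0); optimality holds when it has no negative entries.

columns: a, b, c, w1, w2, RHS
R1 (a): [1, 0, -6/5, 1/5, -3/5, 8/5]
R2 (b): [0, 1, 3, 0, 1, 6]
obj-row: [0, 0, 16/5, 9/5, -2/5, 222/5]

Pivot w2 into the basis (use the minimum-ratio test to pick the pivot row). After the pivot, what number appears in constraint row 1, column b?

Ratio test on column w2 — row 1: entry -3/5 ≤ 0; row 2: 6/1 = 6. Minimum is 6 at row 2 (b leaves); pivot element 1.
Divide row 2 by 1; eliminate column w2 from the other rows.
Row 1 update in column b: 0 − (-3/5)·1 = 3/5.

3/5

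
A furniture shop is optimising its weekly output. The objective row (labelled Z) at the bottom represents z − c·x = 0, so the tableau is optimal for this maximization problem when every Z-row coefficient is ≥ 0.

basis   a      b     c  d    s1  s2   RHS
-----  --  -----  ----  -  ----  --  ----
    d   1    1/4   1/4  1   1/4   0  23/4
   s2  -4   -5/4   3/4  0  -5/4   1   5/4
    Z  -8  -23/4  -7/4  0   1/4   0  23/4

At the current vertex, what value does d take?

d is basic (row 1); its value is the RHS of that row, 23/4.

23/4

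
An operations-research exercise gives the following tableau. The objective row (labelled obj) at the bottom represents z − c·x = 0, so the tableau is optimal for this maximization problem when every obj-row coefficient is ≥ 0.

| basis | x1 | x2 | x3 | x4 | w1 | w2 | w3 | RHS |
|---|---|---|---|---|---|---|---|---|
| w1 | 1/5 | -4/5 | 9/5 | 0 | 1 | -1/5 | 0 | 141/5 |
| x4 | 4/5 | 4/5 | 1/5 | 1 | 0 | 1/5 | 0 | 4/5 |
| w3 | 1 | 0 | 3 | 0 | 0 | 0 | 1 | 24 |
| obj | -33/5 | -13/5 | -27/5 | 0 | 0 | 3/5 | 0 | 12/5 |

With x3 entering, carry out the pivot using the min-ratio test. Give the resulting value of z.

Ratio test on column x3 — row 1: (141/5)/(9/5) = 47/3; row 2: (4/5)/(1/5) = 4; row 3: 24/3 = 8. Minimum is 4 at row 2 (x4 leaves); pivot element 1/5.
Pivot on row 2; the obj-row RHS becomes 12/5 − (-27/5)·4 = 24.

24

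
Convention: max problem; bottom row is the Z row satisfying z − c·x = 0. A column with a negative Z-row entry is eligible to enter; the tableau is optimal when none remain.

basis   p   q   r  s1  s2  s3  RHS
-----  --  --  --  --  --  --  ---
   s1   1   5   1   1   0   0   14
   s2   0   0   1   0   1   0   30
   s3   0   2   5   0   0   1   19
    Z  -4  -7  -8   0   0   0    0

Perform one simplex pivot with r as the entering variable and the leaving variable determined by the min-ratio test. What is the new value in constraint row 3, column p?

0

Ratio test on column r — row 1: 14/1 = 14; row 2: 30/1 = 30; row 3: 19/5 = 19/5. Minimum is 19/5 at row 3 (s3 leaves); pivot element 5.
Divide row 3 by 5; eliminate column r from the other rows.
In the new row 3, the p entry is the old entry divided by the pivot: 0/5 = 0.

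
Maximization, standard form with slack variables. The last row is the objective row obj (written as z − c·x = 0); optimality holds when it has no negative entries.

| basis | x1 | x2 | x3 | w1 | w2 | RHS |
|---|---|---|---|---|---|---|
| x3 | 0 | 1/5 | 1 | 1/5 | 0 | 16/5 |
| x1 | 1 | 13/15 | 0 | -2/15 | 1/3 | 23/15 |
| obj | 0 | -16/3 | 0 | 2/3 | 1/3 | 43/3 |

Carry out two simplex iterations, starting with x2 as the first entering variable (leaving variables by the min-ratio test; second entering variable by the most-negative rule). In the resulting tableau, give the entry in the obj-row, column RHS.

Ratio test on column x2 — row 1: (16/5)/(1/5) = 16; row 2: (23/15)/(13/15) = 23/13. Minimum is 23/13 at row 2 (x1 leaves); pivot element 13/15.
Divide row 2 by 13/15; eliminate column x2 from the other rows.
Second iteration: most negative obj-row entry is -2/13 in column w1, so w1 enters.
Ratio test on column w1 — row 1: (37/13)/(3/13) = 37/3; row 2: entry -2/13 ≤ 0. Minimum is 37/3 at row 1 (x3 leaves); pivot element 3/13.
Divide row 1 by 3/13; eliminate column w1 from the other rows.
After both pivots, the entry at the obj-row, column RHS is 77/3.

77/3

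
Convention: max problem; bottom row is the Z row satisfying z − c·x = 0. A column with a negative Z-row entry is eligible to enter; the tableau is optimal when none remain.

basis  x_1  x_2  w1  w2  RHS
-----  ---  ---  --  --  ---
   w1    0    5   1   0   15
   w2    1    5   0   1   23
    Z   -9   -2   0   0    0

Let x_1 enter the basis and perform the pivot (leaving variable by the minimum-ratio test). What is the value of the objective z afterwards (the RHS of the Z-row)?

Ratio test on column x_1 — row 1: entry 0 ≤ 0; row 2: 23/1 = 23. Minimum is 23 at row 2 (w2 leaves); pivot element 1.
Pivot on row 2; the Z-row RHS becomes 0 − (-9)·23 = 207.

207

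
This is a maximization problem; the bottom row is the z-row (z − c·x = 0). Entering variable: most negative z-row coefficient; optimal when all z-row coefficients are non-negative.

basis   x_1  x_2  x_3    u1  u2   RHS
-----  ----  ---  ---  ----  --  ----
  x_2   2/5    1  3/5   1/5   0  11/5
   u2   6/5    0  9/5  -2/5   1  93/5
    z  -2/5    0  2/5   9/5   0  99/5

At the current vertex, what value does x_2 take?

x_2 is basic (row 1); its value is the RHS of that row, 11/5.

11/5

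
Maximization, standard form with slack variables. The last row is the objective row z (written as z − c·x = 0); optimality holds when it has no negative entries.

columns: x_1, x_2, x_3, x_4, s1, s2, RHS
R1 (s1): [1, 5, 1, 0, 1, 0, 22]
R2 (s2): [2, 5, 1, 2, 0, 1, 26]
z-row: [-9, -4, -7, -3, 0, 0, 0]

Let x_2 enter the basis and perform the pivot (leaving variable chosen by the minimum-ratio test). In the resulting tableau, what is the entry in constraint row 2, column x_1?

1

Ratio test on column x_2 — row 1: 22/5 = 22/5; row 2: 26/5 = 26/5. Minimum is 22/5 at row 1 (s1 leaves); pivot element 5.
Divide row 1 by 5; eliminate column x_2 from the other rows.
Row 2 update in column x_1: 2 − 5·(1/5) = 1.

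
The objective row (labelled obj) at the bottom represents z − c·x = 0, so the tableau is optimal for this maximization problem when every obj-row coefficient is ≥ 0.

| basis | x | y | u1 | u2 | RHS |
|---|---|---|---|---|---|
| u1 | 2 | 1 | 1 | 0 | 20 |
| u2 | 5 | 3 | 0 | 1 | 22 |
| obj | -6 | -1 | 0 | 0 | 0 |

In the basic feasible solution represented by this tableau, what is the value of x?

0

x is not in the basis, so in the current basic feasible solution x = 0.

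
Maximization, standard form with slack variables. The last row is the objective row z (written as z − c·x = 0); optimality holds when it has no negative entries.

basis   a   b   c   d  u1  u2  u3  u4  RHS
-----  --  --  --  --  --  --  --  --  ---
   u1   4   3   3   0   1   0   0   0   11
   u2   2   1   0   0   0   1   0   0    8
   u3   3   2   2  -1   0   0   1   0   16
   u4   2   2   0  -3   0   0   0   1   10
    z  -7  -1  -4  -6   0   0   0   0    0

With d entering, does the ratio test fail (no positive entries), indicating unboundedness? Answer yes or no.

yes

Every constraint-row entry in column d is ≤ 0, so increasing d is unbounded.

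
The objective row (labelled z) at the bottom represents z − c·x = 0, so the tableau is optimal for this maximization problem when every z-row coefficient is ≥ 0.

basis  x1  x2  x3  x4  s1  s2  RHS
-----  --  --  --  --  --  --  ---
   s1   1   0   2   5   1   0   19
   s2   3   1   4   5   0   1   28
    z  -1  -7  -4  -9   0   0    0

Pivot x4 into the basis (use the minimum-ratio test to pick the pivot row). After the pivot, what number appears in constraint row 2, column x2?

1

Ratio test on column x4 — row 1: 19/5 = 19/5; row 2: 28/5 = 28/5. Minimum is 19/5 at row 1 (s1 leaves); pivot element 5.
Divide row 1 by 5; eliminate column x4 from the other rows.
Row 2 update in column x2: 1 − 5·0 = 1.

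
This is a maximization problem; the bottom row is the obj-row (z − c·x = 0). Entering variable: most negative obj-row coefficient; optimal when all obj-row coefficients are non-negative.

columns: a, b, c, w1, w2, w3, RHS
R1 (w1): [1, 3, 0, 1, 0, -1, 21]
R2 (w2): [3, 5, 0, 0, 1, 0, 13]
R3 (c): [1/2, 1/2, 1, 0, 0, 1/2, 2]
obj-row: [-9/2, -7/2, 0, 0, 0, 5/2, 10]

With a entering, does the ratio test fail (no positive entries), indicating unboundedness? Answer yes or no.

no

Column a has positive entries in row(s) 1, 2, 3, so the ratio test bounds it — not unbounded.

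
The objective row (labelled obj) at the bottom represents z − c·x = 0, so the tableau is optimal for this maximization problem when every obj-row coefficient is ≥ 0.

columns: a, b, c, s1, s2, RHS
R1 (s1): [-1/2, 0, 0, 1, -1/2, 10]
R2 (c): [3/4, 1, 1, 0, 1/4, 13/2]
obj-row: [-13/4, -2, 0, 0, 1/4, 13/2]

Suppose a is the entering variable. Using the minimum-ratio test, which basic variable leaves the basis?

Column a entries and ratios — s1: -1/2 ≤ 0, skip; c: (13/2)/(3/4) = 26/3.
Smallest ratio is 26/3 in the row of c, so c leaves.

c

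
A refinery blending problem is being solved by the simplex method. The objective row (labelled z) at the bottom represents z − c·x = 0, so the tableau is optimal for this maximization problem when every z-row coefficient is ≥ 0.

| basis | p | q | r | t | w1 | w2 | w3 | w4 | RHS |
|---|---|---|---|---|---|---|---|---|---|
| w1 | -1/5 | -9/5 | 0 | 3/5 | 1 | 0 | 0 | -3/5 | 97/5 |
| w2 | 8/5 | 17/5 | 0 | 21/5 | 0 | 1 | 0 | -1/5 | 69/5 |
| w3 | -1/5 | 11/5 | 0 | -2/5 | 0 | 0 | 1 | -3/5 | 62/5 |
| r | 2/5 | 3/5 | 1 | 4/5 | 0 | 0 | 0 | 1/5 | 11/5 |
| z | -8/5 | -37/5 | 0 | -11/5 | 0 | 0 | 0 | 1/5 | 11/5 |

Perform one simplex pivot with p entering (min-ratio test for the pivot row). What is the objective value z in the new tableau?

11

Ratio test on column p — row 1: entry -1/5 ≤ 0; row 2: (69/5)/(8/5) = 69/8; row 3: entry -1/5 ≤ 0; row 4: (11/5)/(2/5) = 11/2. Minimum is 11/2 at row 4 (r leaves); pivot element 2/5.
Pivot on row 4; the z-row RHS becomes 11/5 − (-8/5)·(11/2) = 11.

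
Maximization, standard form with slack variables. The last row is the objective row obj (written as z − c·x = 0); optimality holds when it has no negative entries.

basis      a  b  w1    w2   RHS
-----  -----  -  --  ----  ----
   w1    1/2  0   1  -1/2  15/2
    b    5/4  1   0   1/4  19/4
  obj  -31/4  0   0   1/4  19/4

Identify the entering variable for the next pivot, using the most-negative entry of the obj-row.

a

Negative obj-row entries: a: -31/4.
The most negative is -31/4 in column a, so a enters.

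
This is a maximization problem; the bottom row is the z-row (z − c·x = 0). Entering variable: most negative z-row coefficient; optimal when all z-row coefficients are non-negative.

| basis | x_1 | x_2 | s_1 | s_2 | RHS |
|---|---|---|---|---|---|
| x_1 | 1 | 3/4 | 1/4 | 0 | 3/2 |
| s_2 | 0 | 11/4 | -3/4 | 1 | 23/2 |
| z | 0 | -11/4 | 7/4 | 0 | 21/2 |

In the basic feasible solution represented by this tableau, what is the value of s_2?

23/2

s_2 is basic (row 2); its value is the RHS of that row, 23/2.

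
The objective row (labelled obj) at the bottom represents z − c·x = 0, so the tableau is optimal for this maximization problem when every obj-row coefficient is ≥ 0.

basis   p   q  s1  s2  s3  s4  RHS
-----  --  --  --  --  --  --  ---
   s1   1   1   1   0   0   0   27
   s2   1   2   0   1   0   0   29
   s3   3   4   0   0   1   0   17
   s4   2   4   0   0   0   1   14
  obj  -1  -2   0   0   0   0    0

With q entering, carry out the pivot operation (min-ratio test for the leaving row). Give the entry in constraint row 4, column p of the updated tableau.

Ratio test on column q — row 1: 27/1 = 27; row 2: 29/2 = 29/2; row 3: 17/4 = 17/4; row 4: 14/4 = 7/2. Minimum is 7/2 at row 4 (s4 leaves); pivot element 4.
Divide row 4 by 4; eliminate column q from the other rows.
In the new row 4, the p entry is the old entry divided by the pivot: 2/4 = 1/2.

1/2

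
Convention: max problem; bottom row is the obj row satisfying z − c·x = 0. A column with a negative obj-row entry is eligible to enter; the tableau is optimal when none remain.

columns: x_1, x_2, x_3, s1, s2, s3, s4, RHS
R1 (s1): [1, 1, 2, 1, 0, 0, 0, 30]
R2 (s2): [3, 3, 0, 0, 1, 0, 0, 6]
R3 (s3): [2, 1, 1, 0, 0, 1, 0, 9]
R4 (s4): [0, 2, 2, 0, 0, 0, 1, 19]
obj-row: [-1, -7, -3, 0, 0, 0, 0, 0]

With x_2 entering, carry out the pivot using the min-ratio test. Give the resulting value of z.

Ratio test on column x_2 — row 1: 30/1 = 30; row 2: 6/3 = 2; row 3: 9/1 = 9; row 4: 19/2 = 19/2. Minimum is 2 at row 2 (s2 leaves); pivot element 3.
Pivot on row 2; the obj-row RHS becomes 0 − (-7)·2 = 14.

14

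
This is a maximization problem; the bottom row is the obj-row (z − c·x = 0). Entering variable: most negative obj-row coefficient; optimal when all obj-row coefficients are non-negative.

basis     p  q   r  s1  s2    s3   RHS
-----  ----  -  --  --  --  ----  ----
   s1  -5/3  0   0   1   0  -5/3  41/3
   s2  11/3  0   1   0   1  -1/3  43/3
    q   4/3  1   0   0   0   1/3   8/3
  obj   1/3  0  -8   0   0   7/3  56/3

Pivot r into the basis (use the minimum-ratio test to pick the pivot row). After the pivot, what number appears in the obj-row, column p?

Ratio test on column r — row 1: entry 0 ≤ 0; row 2: (43/3)/1 = 43/3; row 3: entry 0 ≤ 0. Minimum is 43/3 at row 2 (s2 leaves); pivot element 1.
Divide row 2 by 1; eliminate column r from the other rows.
obj-row update in column p: 1/3 − (-8)·(11/3) = 89/3.

89/3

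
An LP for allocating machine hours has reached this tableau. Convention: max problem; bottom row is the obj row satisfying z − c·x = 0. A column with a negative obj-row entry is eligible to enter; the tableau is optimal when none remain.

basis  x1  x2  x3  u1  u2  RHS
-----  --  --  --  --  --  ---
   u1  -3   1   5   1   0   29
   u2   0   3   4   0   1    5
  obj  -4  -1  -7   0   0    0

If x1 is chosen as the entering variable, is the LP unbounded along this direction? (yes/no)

Every constraint-row entry in column x1 is ≤ 0, so increasing x1 is unbounded.

yes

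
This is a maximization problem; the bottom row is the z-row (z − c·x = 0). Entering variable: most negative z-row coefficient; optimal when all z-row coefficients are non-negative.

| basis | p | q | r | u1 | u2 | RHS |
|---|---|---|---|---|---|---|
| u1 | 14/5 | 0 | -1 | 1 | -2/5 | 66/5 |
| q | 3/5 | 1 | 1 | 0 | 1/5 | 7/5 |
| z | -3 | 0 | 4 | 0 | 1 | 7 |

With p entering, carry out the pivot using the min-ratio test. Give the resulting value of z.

14

Ratio test on column p — row 1: (66/5)/(14/5) = 33/7; row 2: (7/5)/(3/5) = 7/3. Minimum is 7/3 at row 2 (q leaves); pivot element 3/5.
Pivot on row 2; the z-row RHS becomes 7 − (-3)·(7/3) = 14.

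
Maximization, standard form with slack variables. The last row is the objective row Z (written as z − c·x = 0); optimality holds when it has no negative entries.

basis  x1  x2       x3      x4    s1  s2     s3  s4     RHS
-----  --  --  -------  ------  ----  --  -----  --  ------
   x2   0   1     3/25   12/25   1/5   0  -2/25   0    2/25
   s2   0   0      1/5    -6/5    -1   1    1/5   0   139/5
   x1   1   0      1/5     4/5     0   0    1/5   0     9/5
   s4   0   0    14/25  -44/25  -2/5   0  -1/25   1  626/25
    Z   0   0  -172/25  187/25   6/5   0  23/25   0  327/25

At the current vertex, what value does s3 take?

0

s3 is not in the basis, so in the current basic feasible solution s3 = 0.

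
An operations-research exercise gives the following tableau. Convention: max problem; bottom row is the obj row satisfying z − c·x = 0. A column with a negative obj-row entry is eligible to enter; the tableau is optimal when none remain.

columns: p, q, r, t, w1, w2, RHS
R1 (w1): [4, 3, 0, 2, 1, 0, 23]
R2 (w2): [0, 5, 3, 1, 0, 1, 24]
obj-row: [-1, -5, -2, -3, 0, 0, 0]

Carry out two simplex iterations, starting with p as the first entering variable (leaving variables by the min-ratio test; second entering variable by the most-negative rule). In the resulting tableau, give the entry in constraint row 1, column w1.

Ratio test on column p — row 1: 23/4 = 23/4; row 2: entry 0 ≤ 0. Minimum is 23/4 at row 1 (w1 leaves); pivot element 4.
Divide row 1 by 4; eliminate column p from the other rows.
Second iteration: most negative obj-row entry is -17/4 in column q, so q enters.
Ratio test on column q — row 1: (23/4)/(3/4) = 23/3; row 2: 24/5 = 24/5. Minimum is 24/5 at row 2 (w2 leaves); pivot element 5.
Divide row 2 by 5; eliminate column q from the other rows.
After both pivots, the entry at constraint row 1, column w1 is 1/4.

1/4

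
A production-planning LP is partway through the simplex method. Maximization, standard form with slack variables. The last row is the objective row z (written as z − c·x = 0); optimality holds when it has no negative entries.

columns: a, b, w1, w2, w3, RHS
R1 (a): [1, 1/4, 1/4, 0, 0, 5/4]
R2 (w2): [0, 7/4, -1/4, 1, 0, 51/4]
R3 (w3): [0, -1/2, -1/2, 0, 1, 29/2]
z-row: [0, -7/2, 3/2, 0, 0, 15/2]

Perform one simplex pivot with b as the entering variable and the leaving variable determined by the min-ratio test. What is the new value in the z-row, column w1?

5

Ratio test on column b — row 1: (5/4)/(1/4) = 5; row 2: (51/4)/(7/4) = 51/7; row 3: entry -1/2 ≤ 0. Minimum is 5 at row 1 (a leaves); pivot element 1/4.
Divide row 1 by 1/4; eliminate column b from the other rows.
z-row update in column w1: 3/2 − (-7/2)·1 = 5.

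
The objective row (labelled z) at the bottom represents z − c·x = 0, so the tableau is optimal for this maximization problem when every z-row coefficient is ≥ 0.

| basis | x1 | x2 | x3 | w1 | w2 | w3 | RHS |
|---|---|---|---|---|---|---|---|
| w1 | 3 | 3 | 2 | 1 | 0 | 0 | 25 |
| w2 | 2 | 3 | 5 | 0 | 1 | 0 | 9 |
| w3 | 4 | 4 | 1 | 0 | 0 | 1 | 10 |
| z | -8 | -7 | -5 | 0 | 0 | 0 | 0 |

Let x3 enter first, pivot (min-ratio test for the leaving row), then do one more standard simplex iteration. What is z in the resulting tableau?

68/3

Ratio test on column x3 — row 1: 25/2 = 25/2; row 2: 9/5 = 9/5; row 3: 10/1 = 10. Minimum is 9/5 at row 2 (w2 leaves); pivot element 5.
Pivot on row 2; the z-row RHS becomes 0 − (-5)·(9/5) = 9.
Next entering variable (most negative z-row entry -6): x1.
Ratio test on column x1 — row 1: (107/5)/(11/5) = 107/11; row 2: (9/5)/(2/5) = 9/2; row 3: (41/5)/(18/5) = 41/18. Minimum is 41/18 at row 3 (w3 leaves); pivot element 18/5.
After the second pivot the z-row RHS is 9 − (-6)·(41/18) = 68/3.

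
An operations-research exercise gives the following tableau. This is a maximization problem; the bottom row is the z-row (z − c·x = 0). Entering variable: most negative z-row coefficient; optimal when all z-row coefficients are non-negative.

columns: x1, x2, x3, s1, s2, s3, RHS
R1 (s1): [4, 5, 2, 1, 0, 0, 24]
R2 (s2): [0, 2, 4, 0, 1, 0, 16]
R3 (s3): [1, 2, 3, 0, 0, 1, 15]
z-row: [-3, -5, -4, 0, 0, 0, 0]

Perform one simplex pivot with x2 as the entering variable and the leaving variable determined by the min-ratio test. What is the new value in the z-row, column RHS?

24

Ratio test on column x2 — row 1: 24/5 = 24/5; row 2: 16/2 = 8; row 3: 15/2 = 15/2. Minimum is 24/5 at row 1 (s1 leaves); pivot element 5.
Divide row 1 by 5; eliminate column x2 from the other rows.
z-row update in column RHS: 0 − (-5)·(24/5) = 24.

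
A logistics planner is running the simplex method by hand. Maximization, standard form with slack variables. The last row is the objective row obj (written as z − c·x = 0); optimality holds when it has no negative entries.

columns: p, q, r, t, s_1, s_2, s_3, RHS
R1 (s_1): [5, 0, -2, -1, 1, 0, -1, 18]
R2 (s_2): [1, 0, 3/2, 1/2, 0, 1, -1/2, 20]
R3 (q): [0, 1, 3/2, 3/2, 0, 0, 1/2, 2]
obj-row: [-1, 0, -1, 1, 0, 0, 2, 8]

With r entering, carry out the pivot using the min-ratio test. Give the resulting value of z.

28/3

Ratio test on column r — row 1: entry -2 ≤ 0; row 2: 20/(3/2) = 40/3; row 3: 2/(3/2) = 4/3. Minimum is 4/3 at row 3 (q leaves); pivot element 3/2.
Pivot on row 3; the obj-row RHS becomes 8 − (-1)·(4/3) = 28/3.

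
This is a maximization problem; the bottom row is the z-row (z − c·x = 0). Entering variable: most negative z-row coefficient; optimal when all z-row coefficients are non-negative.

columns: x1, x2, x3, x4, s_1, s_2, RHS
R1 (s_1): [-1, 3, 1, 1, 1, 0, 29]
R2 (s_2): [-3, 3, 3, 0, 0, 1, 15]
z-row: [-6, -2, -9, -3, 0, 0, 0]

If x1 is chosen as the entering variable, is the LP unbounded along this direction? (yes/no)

yes

Every constraint-row entry in column x1 is ≤ 0, so increasing x1 is unbounded.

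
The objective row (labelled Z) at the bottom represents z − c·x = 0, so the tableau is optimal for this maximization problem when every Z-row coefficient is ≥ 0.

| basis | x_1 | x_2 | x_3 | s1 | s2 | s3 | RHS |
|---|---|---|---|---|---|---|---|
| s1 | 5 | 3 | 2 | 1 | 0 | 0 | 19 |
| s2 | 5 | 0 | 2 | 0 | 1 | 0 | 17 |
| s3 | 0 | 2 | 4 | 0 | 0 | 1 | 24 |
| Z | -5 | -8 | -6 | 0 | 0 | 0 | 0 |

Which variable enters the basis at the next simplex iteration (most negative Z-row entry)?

x_2

Negative Z-row entries: x_1: -5, x_2: -8, x_3: -6.
The most negative is -8 in column x_2, so x_2 enters.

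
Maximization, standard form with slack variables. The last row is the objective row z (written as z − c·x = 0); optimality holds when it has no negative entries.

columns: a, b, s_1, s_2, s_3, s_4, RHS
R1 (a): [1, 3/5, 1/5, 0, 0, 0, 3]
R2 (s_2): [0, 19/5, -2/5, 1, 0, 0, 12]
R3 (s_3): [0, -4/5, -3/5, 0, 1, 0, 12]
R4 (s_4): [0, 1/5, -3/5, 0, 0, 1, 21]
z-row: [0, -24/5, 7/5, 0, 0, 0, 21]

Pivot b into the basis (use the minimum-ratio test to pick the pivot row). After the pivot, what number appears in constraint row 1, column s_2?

-3/19

Ratio test on column b — row 1: 3/(3/5) = 5; row 2: 12/(19/5) = 60/19; row 3: entry -4/5 ≤ 0; row 4: 21/(1/5) = 105. Minimum is 60/19 at row 2 (s_2 leaves); pivot element 19/5.
Divide row 2 by 19/5; eliminate column b from the other rows.
Row 1 update in column s_2: 0 − (3/5)·(5/19) = -3/19.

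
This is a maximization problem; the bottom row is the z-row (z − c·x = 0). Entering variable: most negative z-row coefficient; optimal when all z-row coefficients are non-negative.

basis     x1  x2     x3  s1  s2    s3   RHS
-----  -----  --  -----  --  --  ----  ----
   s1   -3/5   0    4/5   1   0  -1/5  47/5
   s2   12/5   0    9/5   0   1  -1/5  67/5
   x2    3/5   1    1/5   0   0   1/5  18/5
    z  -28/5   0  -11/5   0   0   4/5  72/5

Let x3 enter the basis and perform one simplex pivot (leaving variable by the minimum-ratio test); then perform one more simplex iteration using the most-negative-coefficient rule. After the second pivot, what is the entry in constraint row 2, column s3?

-1/12

Ratio test on column x3 — row 1: (47/5)/(4/5) = 47/4; row 2: (67/5)/(9/5) = 67/9; row 3: (18/5)/(1/5) = 18. Minimum is 67/9 at row 2 (s2 leaves); pivot element 9/5.
Divide row 2 by 9/5; eliminate column x3 from the other rows.
Second iteration: most negative z-row entry is -8/3 in column x1, so x1 enters.
Ratio test on column x1 — row 1: entry -5/3 ≤ 0; row 2: (67/9)/(4/3) = 67/12; row 3: (19/9)/(1/3) = 19/3. Minimum is 67/12 at row 2 (x3 leaves); pivot element 4/3.
Divide row 2 by 4/3; eliminate column x1 from the other rows.
After both pivots, the entry at constraint row 2, column s3 is -1/12.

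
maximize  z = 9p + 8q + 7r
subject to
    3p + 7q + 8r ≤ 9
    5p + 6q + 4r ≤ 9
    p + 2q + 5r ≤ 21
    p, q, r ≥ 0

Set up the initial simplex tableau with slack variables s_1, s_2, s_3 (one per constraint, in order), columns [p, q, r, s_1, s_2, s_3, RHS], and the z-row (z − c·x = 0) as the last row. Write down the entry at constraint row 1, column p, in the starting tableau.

Constraint 1 has coefficient 3 on p.

3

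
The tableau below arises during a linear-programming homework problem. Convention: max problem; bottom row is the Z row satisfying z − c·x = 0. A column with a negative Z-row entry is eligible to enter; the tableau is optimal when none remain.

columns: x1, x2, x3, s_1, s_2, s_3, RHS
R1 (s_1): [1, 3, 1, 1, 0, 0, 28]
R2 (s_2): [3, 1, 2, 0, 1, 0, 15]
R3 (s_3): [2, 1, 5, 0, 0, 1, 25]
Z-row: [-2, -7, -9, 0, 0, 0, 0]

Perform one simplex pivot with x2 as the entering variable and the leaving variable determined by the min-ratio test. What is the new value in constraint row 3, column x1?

Ratio test on column x2 — row 1: 28/3 = 28/3; row 2: 15/1 = 15; row 3: 25/1 = 25. Minimum is 28/3 at row 1 (s_1 leaves); pivot element 3.
Divide row 1 by 3; eliminate column x2 from the other rows.
Row 3 update in column x1: 2 − 1·(1/3) = 5/3.

5/3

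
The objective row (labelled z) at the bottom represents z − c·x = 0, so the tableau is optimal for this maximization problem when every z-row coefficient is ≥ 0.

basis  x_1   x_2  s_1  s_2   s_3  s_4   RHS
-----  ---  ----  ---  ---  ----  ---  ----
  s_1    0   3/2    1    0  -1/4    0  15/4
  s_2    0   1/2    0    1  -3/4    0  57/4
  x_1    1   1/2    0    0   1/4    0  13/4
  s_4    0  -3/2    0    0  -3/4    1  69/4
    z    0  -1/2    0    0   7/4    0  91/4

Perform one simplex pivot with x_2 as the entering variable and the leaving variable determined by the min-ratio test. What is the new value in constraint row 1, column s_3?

-1/6

Ratio test on column x_2 — row 1: (15/4)/(3/2) = 5/2; row 2: (57/4)/(1/2) = 57/2; row 3: (13/4)/(1/2) = 13/2; row 4: entry -3/2 ≤ 0. Minimum is 5/2 at row 1 (s_1 leaves); pivot element 3/2.
Divide row 1 by 3/2; eliminate column x_2 from the other rows.
In the new row 1, the s_3 entry is the old entry divided by the pivot: (-1/4)/(3/2) = -1/6.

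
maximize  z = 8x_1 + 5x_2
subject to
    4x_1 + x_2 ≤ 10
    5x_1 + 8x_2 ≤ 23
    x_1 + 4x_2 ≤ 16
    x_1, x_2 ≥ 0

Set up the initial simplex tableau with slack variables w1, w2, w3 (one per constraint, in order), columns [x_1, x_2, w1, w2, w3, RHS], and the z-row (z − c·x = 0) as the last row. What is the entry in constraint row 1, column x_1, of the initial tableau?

4

Constraint 1 has coefficient 4 on x_1.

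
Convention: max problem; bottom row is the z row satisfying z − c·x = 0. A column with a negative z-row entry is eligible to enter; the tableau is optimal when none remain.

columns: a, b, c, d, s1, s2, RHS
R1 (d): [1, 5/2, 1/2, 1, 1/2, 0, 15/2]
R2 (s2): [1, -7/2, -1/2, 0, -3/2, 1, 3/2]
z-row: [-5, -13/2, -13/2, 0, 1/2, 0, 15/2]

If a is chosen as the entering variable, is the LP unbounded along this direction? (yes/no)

Column a has positive entries in row(s) 1, 2, so the ratio test bounds it — not unbounded.

no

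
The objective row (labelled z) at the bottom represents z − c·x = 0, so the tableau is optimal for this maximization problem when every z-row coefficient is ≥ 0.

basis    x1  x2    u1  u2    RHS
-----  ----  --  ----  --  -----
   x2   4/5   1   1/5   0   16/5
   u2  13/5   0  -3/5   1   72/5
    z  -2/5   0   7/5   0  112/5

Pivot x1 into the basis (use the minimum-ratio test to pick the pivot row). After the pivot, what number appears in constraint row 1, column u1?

Ratio test on column x1 — row 1: (16/5)/(4/5) = 4; row 2: (72/5)/(13/5) = 72/13. Minimum is 4 at row 1 (x2 leaves); pivot element 4/5.
Divide row 1 by 4/5; eliminate column x1 from the other rows.
In the new row 1, the u1 entry is the old entry divided by the pivot: (1/5)/(4/5) = 1/4.

1/4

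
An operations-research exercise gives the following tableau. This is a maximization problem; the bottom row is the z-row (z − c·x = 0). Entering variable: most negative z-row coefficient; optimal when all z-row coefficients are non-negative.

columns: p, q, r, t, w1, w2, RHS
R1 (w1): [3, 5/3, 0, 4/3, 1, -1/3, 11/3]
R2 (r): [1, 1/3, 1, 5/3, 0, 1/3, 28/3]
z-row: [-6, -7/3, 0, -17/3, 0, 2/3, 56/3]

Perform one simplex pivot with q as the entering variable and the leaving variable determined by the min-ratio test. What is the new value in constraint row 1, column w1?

Ratio test on column q — row 1: (11/3)/(5/3) = 11/5; row 2: (28/3)/(1/3) = 28. Minimum is 11/5 at row 1 (w1 leaves); pivot element 5/3.
Divide row 1 by 5/3; eliminate column q from the other rows.
In the new row 1, the w1 entry is the old entry divided by the pivot: 1/(5/3) = 3/5.

3/5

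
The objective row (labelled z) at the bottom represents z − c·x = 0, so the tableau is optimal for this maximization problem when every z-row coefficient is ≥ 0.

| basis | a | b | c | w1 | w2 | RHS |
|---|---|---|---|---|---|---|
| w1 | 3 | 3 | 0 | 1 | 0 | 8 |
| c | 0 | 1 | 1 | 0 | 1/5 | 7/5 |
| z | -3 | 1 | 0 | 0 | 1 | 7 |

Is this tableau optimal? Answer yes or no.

no

The z-row has a negative entry -3 in column a, so it is not optimal.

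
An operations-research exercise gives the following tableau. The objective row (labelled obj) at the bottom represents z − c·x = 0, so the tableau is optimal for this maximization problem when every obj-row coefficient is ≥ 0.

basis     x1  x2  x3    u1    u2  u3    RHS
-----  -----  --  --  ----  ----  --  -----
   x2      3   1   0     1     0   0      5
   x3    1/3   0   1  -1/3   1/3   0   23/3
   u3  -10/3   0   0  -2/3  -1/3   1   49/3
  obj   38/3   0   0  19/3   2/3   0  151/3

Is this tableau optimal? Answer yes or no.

Every obj-row coefficient is ≥ 0, so the tableau is optimal.

yes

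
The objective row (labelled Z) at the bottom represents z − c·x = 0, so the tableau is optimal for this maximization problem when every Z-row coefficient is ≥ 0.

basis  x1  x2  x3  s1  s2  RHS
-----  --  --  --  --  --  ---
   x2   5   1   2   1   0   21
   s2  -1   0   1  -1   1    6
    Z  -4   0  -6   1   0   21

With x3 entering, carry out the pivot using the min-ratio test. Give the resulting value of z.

Ratio test on column x3 — row 1: 21/2 = 21/2; row 2: 6/1 = 6. Minimum is 6 at row 2 (s2 leaves); pivot element 1.
Pivot on row 2; the Z-row RHS becomes 21 − (-6)·6 = 57.

57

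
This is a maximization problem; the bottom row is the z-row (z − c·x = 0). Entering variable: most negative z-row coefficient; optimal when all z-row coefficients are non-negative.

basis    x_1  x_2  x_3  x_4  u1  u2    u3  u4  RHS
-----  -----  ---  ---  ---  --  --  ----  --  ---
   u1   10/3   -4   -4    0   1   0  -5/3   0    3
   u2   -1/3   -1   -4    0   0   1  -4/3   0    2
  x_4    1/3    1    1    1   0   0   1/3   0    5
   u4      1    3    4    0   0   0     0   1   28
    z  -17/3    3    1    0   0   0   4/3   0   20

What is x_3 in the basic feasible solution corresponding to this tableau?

x_3 is not in the basis, so in the current basic feasible solution x_3 = 0.

0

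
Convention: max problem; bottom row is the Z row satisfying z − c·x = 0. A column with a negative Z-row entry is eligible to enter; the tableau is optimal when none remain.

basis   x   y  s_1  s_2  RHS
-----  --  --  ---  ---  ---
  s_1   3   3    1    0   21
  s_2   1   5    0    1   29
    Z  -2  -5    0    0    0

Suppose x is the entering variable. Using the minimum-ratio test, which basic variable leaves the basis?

Column x entries and ratios — s_1: 21/3 = 7; s_2: 29/1 = 29.
Smallest ratio is 7 in the row of s_1, so s_1 leaves.

s_1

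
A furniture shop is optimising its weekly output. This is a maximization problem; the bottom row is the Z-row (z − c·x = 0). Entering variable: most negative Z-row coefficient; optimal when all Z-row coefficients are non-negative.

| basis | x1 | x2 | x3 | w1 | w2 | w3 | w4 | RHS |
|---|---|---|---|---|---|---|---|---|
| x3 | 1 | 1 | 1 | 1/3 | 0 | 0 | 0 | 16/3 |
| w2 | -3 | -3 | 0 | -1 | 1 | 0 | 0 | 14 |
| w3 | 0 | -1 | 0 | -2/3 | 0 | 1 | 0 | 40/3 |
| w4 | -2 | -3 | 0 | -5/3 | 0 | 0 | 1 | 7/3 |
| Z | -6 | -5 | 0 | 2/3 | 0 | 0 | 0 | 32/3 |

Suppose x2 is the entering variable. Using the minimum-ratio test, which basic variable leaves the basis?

Column x2 entries and ratios — x3: (16/3)/1 = 16/3; w2: -3 ≤ 0, skip; w3: -1 ≤ 0, skip; w4: -3 ≤ 0, skip.
Smallest ratio is 16/3 in the row of x3, so x3 leaves.

x3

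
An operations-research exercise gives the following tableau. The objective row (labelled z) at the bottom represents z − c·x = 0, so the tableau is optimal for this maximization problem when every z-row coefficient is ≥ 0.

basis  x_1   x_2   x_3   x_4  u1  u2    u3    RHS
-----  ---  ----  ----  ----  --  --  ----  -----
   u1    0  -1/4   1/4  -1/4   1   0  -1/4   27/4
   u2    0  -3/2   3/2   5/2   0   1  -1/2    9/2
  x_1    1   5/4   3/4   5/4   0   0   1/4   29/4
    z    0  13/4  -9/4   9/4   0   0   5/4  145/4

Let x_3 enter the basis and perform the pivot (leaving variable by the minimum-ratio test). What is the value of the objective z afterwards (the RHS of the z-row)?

43

Ratio test on column x_3 — row 1: (27/4)/(1/4) = 27; row 2: (9/2)/(3/2) = 3; row 3: (29/4)/(3/4) = 29/3. Minimum is 3 at row 2 (u2 leaves); pivot element 3/2.
Pivot on row 2; the z-row RHS becomes 145/4 − (-9/4)·3 = 43.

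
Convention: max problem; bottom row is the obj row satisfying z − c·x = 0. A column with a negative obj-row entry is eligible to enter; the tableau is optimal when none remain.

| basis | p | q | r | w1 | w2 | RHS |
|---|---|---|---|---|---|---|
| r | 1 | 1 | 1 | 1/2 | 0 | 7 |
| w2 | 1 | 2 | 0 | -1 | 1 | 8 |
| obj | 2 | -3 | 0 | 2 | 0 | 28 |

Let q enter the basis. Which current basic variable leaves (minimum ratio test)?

Column q entries and ratios — r: 7/1 = 7; w2: 8/2 = 4.
Smallest ratio is 4 in the row of w2, so w2 leaves.

w2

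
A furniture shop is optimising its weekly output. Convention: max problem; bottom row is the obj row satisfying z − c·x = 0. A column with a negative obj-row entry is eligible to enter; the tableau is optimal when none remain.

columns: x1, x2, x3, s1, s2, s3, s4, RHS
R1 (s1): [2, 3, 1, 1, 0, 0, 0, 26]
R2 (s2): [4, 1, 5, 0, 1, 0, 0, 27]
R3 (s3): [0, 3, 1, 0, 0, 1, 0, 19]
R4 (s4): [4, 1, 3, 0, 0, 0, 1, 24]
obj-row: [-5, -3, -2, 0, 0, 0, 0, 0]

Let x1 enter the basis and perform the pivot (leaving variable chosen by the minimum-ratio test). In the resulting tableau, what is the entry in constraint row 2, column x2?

Ratio test on column x1 — row 1: 26/2 = 13; row 2: 27/4 = 27/4; row 3: entry 0 ≤ 0; row 4: 24/4 = 6. Minimum is 6 at row 4 (s4 leaves); pivot element 4.
Divide row 4 by 4; eliminate column x1 from the other rows.
Row 2 update in column x2: 1 − 4·(1/4) = 0.

0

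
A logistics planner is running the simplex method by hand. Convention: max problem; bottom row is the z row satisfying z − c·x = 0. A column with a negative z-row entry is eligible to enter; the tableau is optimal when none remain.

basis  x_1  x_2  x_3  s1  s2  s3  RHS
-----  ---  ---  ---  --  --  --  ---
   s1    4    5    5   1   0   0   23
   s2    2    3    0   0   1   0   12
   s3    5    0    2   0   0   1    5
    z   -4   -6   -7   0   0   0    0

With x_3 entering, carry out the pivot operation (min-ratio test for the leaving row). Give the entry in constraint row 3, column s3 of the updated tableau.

1/2

Ratio test on column x_3 — row 1: 23/5 = 23/5; row 2: entry 0 ≤ 0; row 3: 5/2 = 5/2. Minimum is 5/2 at row 3 (s3 leaves); pivot element 2.
Divide row 3 by 2; eliminate column x_3 from the other rows.
In the new row 3, the s3 entry is the old entry divided by the pivot: 1/2 = 1/2.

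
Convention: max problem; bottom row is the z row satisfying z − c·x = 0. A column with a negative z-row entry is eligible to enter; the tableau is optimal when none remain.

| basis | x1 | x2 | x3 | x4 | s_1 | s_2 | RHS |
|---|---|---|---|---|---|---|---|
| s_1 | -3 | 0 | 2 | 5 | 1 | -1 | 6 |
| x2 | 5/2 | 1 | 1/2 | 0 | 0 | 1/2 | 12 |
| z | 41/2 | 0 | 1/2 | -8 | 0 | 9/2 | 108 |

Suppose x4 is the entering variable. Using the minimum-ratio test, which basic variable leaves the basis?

Column x4 entries and ratios — s_1: 6/5 = 6/5; x2: 0 ≤ 0, skip.
Smallest ratio is 6/5 in the row of s_1, so s_1 leaves.

s_1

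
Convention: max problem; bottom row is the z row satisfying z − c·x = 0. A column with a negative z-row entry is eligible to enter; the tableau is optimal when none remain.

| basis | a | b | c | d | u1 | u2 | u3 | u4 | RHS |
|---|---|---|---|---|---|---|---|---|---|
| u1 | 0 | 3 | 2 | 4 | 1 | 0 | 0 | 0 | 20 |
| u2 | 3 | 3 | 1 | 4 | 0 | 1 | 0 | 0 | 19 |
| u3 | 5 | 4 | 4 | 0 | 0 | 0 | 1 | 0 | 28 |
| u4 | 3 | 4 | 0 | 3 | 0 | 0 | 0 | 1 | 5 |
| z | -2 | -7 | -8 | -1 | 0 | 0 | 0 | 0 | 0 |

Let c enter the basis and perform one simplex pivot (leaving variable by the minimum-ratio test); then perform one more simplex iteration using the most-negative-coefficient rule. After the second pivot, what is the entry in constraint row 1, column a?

Ratio test on column c — row 1: 20/2 = 10; row 2: 19/1 = 19; row 3: 28/4 = 7; row 4: entry 0 ≤ 0. Minimum is 7 at row 3 (u3 leaves); pivot element 4.
Divide row 3 by 4; eliminate column c from the other rows.
Second iteration: most negative z-row entry is -1 in column d, so d enters.
Ratio test on column d — row 1: 6/4 = 3/2; row 2: 12/4 = 3; row 3: entry 0 ≤ 0; row 4: 5/3 = 5/3. Minimum is 3/2 at row 1 (u1 leaves); pivot element 4.
Divide row 1 by 4; eliminate column d from the other rows.
After both pivots, the entry at constraint row 1, column a is -5/8.

-5/8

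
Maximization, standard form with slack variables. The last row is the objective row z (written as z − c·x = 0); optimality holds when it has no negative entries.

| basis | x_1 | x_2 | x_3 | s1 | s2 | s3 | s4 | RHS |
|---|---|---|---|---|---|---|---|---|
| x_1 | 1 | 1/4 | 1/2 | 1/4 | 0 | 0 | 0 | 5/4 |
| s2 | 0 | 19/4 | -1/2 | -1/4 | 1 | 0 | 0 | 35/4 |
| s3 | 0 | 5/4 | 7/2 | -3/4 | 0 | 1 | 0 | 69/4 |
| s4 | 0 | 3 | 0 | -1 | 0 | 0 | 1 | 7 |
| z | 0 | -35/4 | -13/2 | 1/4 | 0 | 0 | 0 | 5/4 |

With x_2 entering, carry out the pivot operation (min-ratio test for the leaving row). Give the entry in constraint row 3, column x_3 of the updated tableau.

Ratio test on column x_2 — row 1: (5/4)/(1/4) = 5; row 2: (35/4)/(19/4) = 35/19; row 3: (69/4)/(5/4) = 69/5; row 4: 7/3 = 7/3. Minimum is 35/19 at row 2 (s2 leaves); pivot element 19/4.
Divide row 2 by 19/4; eliminate column x_2 from the other rows.
Row 3 update in column x_3: 7/2 − (5/4)·(-2/19) = 69/19.

69/19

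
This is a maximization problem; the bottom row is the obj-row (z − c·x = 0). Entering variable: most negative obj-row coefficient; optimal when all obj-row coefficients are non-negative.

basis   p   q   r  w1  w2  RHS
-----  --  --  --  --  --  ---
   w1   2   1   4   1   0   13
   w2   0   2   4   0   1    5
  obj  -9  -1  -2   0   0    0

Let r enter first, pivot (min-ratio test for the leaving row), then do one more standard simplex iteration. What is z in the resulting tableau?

77/2

Ratio test on column r — row 1: 13/4 = 13/4; row 2: 5/4 = 5/4. Minimum is 5/4 at row 2 (w2 leaves); pivot element 4.
Pivot on row 2; the obj-row RHS becomes 0 − (-2)·(5/4) = 5/2.
Next entering variable (most negative obj-row entry -9): p.
Ratio test on column p — row 1: 8/2 = 4; row 2: entry 0 ≤ 0. Minimum is 4 at row 1 (w1 leaves); pivot element 2.
After the second pivot the obj-row RHS is 5/2 − (-9)·4 = 77/2.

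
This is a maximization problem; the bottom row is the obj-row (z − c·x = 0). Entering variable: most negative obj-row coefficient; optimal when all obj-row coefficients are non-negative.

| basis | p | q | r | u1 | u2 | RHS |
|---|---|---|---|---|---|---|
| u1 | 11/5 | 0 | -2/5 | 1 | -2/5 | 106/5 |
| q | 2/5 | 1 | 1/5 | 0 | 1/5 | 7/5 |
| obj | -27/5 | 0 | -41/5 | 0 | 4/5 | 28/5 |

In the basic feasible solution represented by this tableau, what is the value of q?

q is basic (row 2); its value is the RHS of that row, 7/5.

7/5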